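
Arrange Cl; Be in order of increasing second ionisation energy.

IE_2 is the cost of taking one more electron from the +1 cation: Cl⁺ still has 6 valence electrons; Be⁺ still has 1 valence electron.
All are still removing valence electrons, so compare the +1 ions as you would atoms: IE_2 generally rises across a period (higher Z_eff) and falls down a group (larger shell), subject to the usual subshell exceptions.
Valence configurations: Cl⁺ [Ne]3s²3p⁴, Be⁺ [He]2s¹.
The numbers (kJ/mol): Cl 2298, Be 1757.
Hence IE_2: Be < Cl.

Be < Cl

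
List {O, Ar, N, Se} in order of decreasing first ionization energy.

Ar > N > O > Se

N is in period 2, group 15; O is in period 2, group 16; Ar is in period 3, group 18; Se is in period 4, group 16.
Removing the outermost electron gets harder across a period and easier down a group.
These span different periods and groups, so the two trends combine.
O > Se: O sits above Se in group 16, so the down-group effect alone puts O higher.
N > O: this pair runs against the simple trend — see the exception note.
Ar > N: period and group pull opposite ways; the across-period shift dominates (1521 vs 1402 kJ/mol).
Note the exception: N has a higher first ionization energy than O, contrary to the simple trend — pairing an electron in O's 2p⁴ costs repulsion energy, so O ionizes more easily than half-filled N (2p³).
Tabulated first ionization energy (kJ/mol): N 1402, O 1314, Ar 1521, Se 941.
So from highest to lowest: Ar > N > O > Se.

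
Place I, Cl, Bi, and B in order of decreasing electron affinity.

Cl > I > Bi > B

B is in period 2, group 13; Cl is in period 3, group 17; I is in period 5, group 17; Bi is in period 6, group 15.
EA tends to increase across a period and decrease down a group, though the pattern is less regular than for IE or radius.
These span different periods and groups, so the two trends combine.
Bi > B: the two effects oppose for this pair; the across-period effect wins (91 vs 27 kJ/mol).
I > Bi: relative to Bi, both the across-period and down-group shifts push I's electron affinity up.
Cl > I: they share group 17; the group trend gives Cl the larger value.
Approximate values (kJ/mol): B 27, Cl 349, I 295, Bi 91.
So from highest to lowest: Cl > I > Bi > B.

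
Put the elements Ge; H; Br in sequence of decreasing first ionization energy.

H is in period 1, group 1; Ge is in period 4, group 14; Br is in period 4, group 17.
First ionization energy rises across a period (greater Z_eff holds electrons more tightly) and falls down a group (valence electrons are farther from the nucleus).
These span different periods and groups, so the two trends combine.
Br > Ge: Br lies to the right of Ge in period 4, so the across-period effect alone puts Br higher.
H > Br: period and group pull opposite ways; the down-group shift dominates (1312 vs 1140 kJ/mol).
For reference (kJ/mol): H 1312, Ge 762, Br 1140.
So from highest to lowest: H > Br > Ge.

H, Br, Ge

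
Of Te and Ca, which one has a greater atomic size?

Ca

Ca is in period 4, group 2; Te is in period 5, group 16.
Across a period the added protons contract the valence shell; down a group each new principal shell makes the atom larger.
These span different periods and groups, so the two trends combine.
Ca > Te: period and group pull opposite ways; the across-period shift dominates (171 vs 136 pm).
Tabulated atomic radius (pm): Ca 171, Te 136.
So Ca has the greater atomic size (Ca > Te).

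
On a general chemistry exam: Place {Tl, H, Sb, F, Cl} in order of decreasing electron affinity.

Electron affinity generally becomes more exothermic across a period toward the halogens and less exothermic down a group.
Neither a single period nor a single group — weigh both effects.
H > Tl: the two effects oppose for this pair; the down-group effect wins (73 vs 19 kJ/mol).
Sb > H: period and group pull opposite ways; the across-period shift dominates (103 vs 73 kJ/mol).
F > Sb: relative to Sb, both the across-period and down-group shifts push F's electron affinity up.
Cl > F: this pair runs against the simple trend — see the exception note.
Note the exception: Cl has a higher electron affinity than F, contrary to the simple trend — F's small 2p subshell makes the incoming electron feel strong e⁻–e⁻ repulsion, so Cl actually releases more energy on gaining an electron.
Tabulated electron affinity (kJ/mol): H 73, F 328, Cl 349, Sb 103, Tl 19.
So from highest to lowest: Cl > F > Sb > H > Tl.

Cl > F > Sb > H > Tl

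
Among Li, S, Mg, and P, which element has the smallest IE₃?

P

Consider each +2 ion: Li²⁺ is already 1 electron into the core; S²⁺ still has 4 valence electrons; Mg²⁺ is the bare [Ne] core; P²⁺ still has 3 valence electrons.
Breaking into a closed-shell core is much more expensive than removing a leftover valence electron — Mg and Li have the largest IE_3 here.
Valence configurations: S²⁺ [Ne]3s²3p², P²⁺ [Ne]3s²3p¹.
The numbers (kJ/mol): Li 11815, S 3357, Mg 7733, P 2914.
Putting it together, IE_3: P < S < Mg < Li.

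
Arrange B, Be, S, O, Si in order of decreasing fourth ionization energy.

After 3 electrons have been removed, what remains? B³⁺ is the bare [He] core; Be³⁺ is already 1 electron into the core; S³⁺ still has 3 valence electrons; O³⁺ still has 3 valence electrons; Si³⁺ still has 1 valence electron.
Pulling an electron out of a noble-gas core costs far more than removing a remaining valence electron, so Be and B sit at the high end of IE_4.
Valence configurations: S³⁺ [Ne]3s²3p¹, O³⁺ [He]2s²2p¹, Si³⁺ [Ne]3s¹.
Tabulated IE_4 (kJ/mol): B 25026, Be 21007, S 4556, O 7469, Si 4356.
So the fourth ionization energies run Si < S < O < Be < B.

B, Be, O, S, Si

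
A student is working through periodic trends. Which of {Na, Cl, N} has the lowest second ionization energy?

Cl

The second ionization energy removes an electron from the +1 ion. For each element: Na⁺ is the bare [Ne] core; Cl⁺ still has 6 valence electrons; N⁺ still has 4 valence electrons.
Breaking into a closed-shell core is much more expensive than removing a leftover valence electron — Na has the largest IE_2 here.
Valence configurations: Cl⁺ [Ne]3s²3p⁴, N⁺ [He]2s²2p².
Tabulated IE_2 (kJ/mol): Na 4562, Cl 2298, N 2856.
Hence IE_2: Cl < N < Na.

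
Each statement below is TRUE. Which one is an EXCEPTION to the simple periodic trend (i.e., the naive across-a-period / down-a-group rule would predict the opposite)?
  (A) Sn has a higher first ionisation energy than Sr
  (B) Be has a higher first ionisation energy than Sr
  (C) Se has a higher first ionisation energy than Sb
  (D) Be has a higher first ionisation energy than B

The general trend: first ionisation energy increases across a period and decreases down a group.
(A) Sn (period 5, group 14) vs Sr (period 5, group 2): the stated order agrees with the simple trend.
(B) Be (period 2, group 2) vs Sr (period 5, group 2): the stated order agrees with the simple trend.
(C) Se (period 4, group 16) vs Sb (period 5, group 15): the stated order agrees with the simple trend.
(D) Be (period 2, group 2) vs B (period 2, group 13): the stated order contradicts the simple trend.
The exception is (D): removing B's lone 2p electron is easier than breaking Be's filled 2s².

(D)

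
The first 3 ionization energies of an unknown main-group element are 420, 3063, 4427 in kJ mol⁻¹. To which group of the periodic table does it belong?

Look for the largest jump between consecutive ionization energies: IE2/IE1 ≈ 7.3, far larger than any earlier ratio.
That jump marks the point where a core electron is being removed. So the atom has 1 valence electron.
A main-group element with 1 valence electron is in group 1.

Group 1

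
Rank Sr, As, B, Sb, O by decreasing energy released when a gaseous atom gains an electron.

O > Sb > As > B > Sr

B is in period 2, group 13; O is in period 2, group 16; As is in period 4, group 15; Sr is in period 5, group 2; Sb is in period 5, group 15.
Adding an electron releases more energy for atoms nearer the top right (short of the noble gases).
Neither a single period nor a single group — weigh both effects.
B > Sr: both effects reinforce here, so B is clearly the higher of the two.
As > B: the two effects oppose for this pair; the across-period effect wins (78 vs 27 kJ/mol).
Sb > As: this pair runs against the simple trend — see the exception note.
O > Sb: both effects reinforce here, so O is clearly the higher of the two.
Note the exception: Sb has a higher electron affinity than As, contrary to the simple trend — both are half-filled np³, but the pairing/repulsion penalty for the added electron shrinks as the p orbitals become larger and more diffuse down the group, and for Sb that outweighs the weaker nuclear attraction.
For reference (kJ/mol): B 27, O 141, As 78, Sr 5, Sb 103.
So from highest to lowest: O > Sb > As > B > Sr.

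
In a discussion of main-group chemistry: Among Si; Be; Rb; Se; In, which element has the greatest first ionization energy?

Removing the outermost electron gets harder across a period and easier down a group.
Here both period and group differ, so the two effects have to be weighed against each other.
In > Rb: both are in period 5; the period trend gives In the larger value.
Si > In: both effects reinforce here, so Si is clearly the higher of the two.
Be > Si: period and group pull opposite ways; the down-group shift dominates (900 vs 786 kJ/mol).
Se > Be: period and group pull opposite ways; the across-period shift dominates (941 vs 900 kJ/mol).
Tabulated first ionization energy (kJ/mol): Be 900, Si 786, Se 941, Rb 403, In 558.
The greatest first ionization energy among these belongs to Se.

Se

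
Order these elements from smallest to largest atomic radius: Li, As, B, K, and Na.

B, As, Li, Na, K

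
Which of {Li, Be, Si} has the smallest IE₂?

Si

The second ionization energy removes an electron from the +1 ion. For each element: Li⁺ is the bare [He] core; Be⁺ still has 1 valence electron; Si⁺ still has 3 valence electrons.
Core electrons are held far more tightly than valence electrons, so Li tops the IE_2 order.
Valence configurations: Be⁺ [He]2s¹, Si⁺ [Ne]3s²3p¹.
Tabulated IE_2 (kJ/mol): Li 7298, Be 1757, Si 1577.
Putting it together, IE_2: Si < Be < Li.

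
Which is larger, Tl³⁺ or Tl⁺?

Both ions have Z = 81 protons, but Tl³⁺ has lost more electrons, so its remaining electrons feel a larger effective nuclear charge per electron and are pulled in more tightly.
Higher positive charge → smaller ion, so Tl⁺ > Tl³⁺.

Tl⁺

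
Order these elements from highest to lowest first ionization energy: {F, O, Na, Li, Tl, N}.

F > N > O > Tl > Li > Na

Across a period the outer electron is held more tightly (higher IE₁); down a group it sits in a higher shell, more shielded, and comes off more easily.
Here both period and group differ, so the two effects have to be weighed against each other.
Li > Na: they share group 1; the group trend gives Li the larger value.
Tl > Li: the two effects oppose for this pair; the across-period effect wins (589 vs 520 kJ/mol).
O > Tl: both effects reinforce here, so O is clearly the higher of the two.
N > O: this pair runs against the simple trend — see the exception note.
F > N: F lies to the right of N in period 2, so the across-period effect alone puts F higher.
Note the exception: N has a higher first ionization energy than O, contrary to the simple trend — pairing an electron in O's 2p⁴ costs repulsion energy, so O ionizes more easily than half-filled N (2p³).
For reference (kJ/mol): Li 520, N 1402, O 1314, F 1681, Na 496, Tl 589.
So from highest to lowest: F > N > O > Tl > Li > Na.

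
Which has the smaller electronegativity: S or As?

As

S is in period 3, group 16; As is in period 4, group 15.
EN rises left→right (higher Z_eff, smaller atoms) and falls top→bottom (larger, more shielded atoms).
Neither a single period nor a single group — weigh both effects.
S > As: both effects reinforce here, so S is clearly the higher of the two.
Tabulated electronegativity (Pauling): S 2.58, As 2.18.
So As has the smaller electronegativity (As < S).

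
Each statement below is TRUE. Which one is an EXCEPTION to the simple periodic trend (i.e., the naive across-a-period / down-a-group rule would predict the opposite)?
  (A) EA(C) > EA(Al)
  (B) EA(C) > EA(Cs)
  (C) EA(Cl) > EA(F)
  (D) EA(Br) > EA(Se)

(C)

The general trend: electron affinity increases across a period and decreases down a group.
(A) C (period 2, group 14) vs Al (period 3, group 13): the stated order agrees with the simple trend.
(B) C (period 2, group 14) vs Cs (period 6, group 1): the stated order agrees with the simple trend.
(C) Cl (period 3, group 17) vs F (period 2, group 17): the stated order contradicts the simple trend.
(D) Br (period 4, group 17) vs Se (period 4, group 16): the stated order agrees with the simple trend.
The exception is (C): F's small 2p subshell makes the incoming electron feel strong e⁻–e⁻ repulsion, so Cl actually releases more energy on gaining an electron.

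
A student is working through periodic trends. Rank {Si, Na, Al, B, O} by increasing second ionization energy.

IE_2 is the cost of taking one more electron from the +1 cation: Si⁺ still has 3 valence electrons; Na⁺ is the bare [Ne] core; Al⁺ still has 2 valence electrons; B⁺ still has 2 valence electrons; O⁺ still has 5 valence electrons.
Core electrons are held far more tightly than valence electrons, so Na tops the IE_2 order.
Valence configurations: Si⁺ [Ne]3s²3p¹, Al⁺ [Ne]3s², B⁺ [He]2s², O⁺ [He]2s²2p³.
Si⁺ loses a lone 3p electron whereas Al⁺ must break into a filled 3s² pair, so IE_2(Al) > IE_2(Si) even though Si has the higher nuclear charge.
Approximate IE_2 values (kJ/mol): Si 1577, Na 4562, Al 1817, B 2427, O 3388.
Hence IE_2: Si < Al < B < O < Na.

Si, Al, B, O, Na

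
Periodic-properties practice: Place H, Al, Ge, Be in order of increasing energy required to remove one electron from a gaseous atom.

H is in period 1, group 1; Be is in period 2, group 2; Al is in period 3, group 13; Ge is in period 4, group 14.
IE₁ increases left→right with effective nuclear charge and decreases top→bottom as the valence shell moves farther out.
These sit on a diagonal, where the across-period and down-group effects partly cancel.
Ge > Al: period and group pull opposite ways; the across-period shift dominates (762 vs 578 kJ/mol).
Be > Ge: the two effects oppose for this pair; the down-group effect wins (900 vs 762 kJ/mol).
H > Be: the two effects oppose for this pair; the down-group effect wins (1312 vs 900 kJ/mol).
For reference (kJ/mol): H 1312, Be 900, Al 578, Ge 762.
So from lowest to highest: Al < Ge < Be < H.

Al < Ge < Be < H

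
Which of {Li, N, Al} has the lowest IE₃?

Al

The third ionization energy removes an electron from the +2 ion. For each element: Li²⁺ is already 1 electron into the core; N²⁺ still has 3 valence electrons; Al²⁺ still has 1 valence electron.
Core electrons are held far more tightly than valence electrons, so Li tops the IE_3 order.
Valence configurations: N²⁺ [He]2s²2p¹, Al²⁺ [Ne]3s¹.
The numbers (kJ/mol): Li 11815, N 4578, Al 2745.
Overall IE_3 order: Al < N < Li.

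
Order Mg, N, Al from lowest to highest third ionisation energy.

IE_3 is the cost of taking one more electron from the +2 cation: Mg²⁺ is the bare [Ne] core; N²⁺ still has 3 valence electrons; Al²⁺ still has 1 valence electron.
Core electrons are held far more tightly than valence electrons, so Mg tops the IE_3 order.
Valence configurations: N²⁺ [He]2s²2p¹, Al²⁺ [Ne]3s¹.
Tabulated IE_3 (kJ/mol): Mg 7733, N 4578, Al 2745.
Overall IE_3 order: Al < N < Mg.

Al, N, Mg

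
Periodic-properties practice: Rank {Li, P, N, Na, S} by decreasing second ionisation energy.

Li > Na > N > S > P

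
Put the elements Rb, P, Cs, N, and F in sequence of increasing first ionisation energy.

N is in period 2, group 15; F is in period 2, group 17; P is in period 3, group 15; Rb is in period 5, group 1; Cs is in period 6, group 1.
First ionization energy rises across a period (greater Z_eff holds electrons more tightly) and falls down a group (valence electrons are farther from the nucleus).
These span different periods and groups, so the two trends combine.
Rb > Cs: Rb sits above Cs in group 1, so the down-group effect alone puts Rb higher.
P > Rb: relative to Rb, both the across-period and down-group shifts push P's first ionization energy up.
N > P: N sits above P in group 15, so the down-group effect alone puts N higher.
F > N: both are in period 2; the period trend gives F the larger value.
Approximate values (kJ/mol): N 1402, F 1681, P 1012, Rb 403, Cs 376.
So from lowest to highest: Cs < Rb < P < N < F.

Cs < Rb < P < N < F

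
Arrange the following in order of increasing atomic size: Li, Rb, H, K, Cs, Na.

H < Li < Na < K < Rb < Cs

H is in period 1, group 1; Li is in period 2, group 1; Na is in period 3, group 1; K is in period 4, group 1; Rb is in period 5, group 1; Cs is in period 6, group 1.
Moving right in a period, electrons are added to the same shell under a stronger nuclear pull, so atoms get smaller; moving down, a new shell is opened and atoms get larger.
All are in group 1, so atomic radius increases down the group.
So from smallest to largest: H < Li < Na < K < Rb < Cs.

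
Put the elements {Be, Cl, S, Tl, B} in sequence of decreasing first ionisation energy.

Cl, S, Be, B, Tl

First ionization energy rises across a period (greater Z_eff holds electrons more tightly) and falls down a group (valence electrons are farther from the nucleus).
Here both period and group differ, so the two effects have to be weighed against each other.
B > Tl: B sits above Tl in group 13, so the down-group effect alone puts B higher.
Be > B: this pair runs against the simple trend — see the exception note.
S > Be: period and group pull opposite ways; the across-period shift dominates (1000 vs 900 kJ/mol).
Cl > S: Cl lies to the right of S in period 3, so the across-period effect alone puts Cl higher.
Note the exception: Be has a higher first ionization energy than B, contrary to the simple trend — removing B's lone 2p electron is easier than breaking Be's filled 2s².
Approximate values (kJ/mol): Be 900, B 801, S 1000, Cl 1251, Tl 589.
So from highest to lowest: Cl > S > Be > B > Tl.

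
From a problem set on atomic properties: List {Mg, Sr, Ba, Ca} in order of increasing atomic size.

Mg < Ca < Sr < Ba

Radius decreases left→right (rising Z_eff, same n) and increases top→bottom (higher n).
All are in group 2, so atomic radius increases down the group.
So from smallest to largest: Mg < Ca < Sr < Ba.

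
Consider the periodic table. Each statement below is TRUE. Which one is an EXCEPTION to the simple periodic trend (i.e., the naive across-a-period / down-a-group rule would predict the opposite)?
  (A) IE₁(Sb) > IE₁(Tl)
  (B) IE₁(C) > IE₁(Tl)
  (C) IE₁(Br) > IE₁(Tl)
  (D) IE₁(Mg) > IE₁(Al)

(D)

The general trend: first ionization energy increases across a period and decreases down a group.
(A) Sb (period 5, group 15) vs Tl (period 6, group 13): the stated order agrees with the simple trend.
(B) C (period 2, group 14) vs Tl (period 6, group 13): the stated order agrees with the simple trend.
(C) Br (period 4, group 17) vs Tl (period 6, group 13): the stated order agrees with the simple trend.
(D) Mg (period 3, group 2) vs Al (period 3, group 13): the stated order contradicts the simple trend.
The exception is (D): Al's single 3p electron is easier to remove than one from Mg's filled 3s².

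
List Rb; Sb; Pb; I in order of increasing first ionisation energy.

Rb < Pb < Sb < I

Rb is in period 5, group 1; Sb is in period 5, group 15; I is in period 5, group 17; Pb is in period 6, group 14.
Removing the outermost electron gets harder across a period and easier down a group.
Here both period and group differ, so the two effects have to be weighed against each other.
Pb > Rb: the two effects oppose for this pair; the across-period effect wins (716 vs 403 kJ/mol).
Sb > Pb: both effects reinforce here, so Sb is clearly the higher of the two.
I > Sb: I lies to the right of Sb in period 5, so the across-period effect alone puts I higher.
Tabulated first ionization energy (kJ/mol): Rb 403, Sb 831, I 1008, Pb 716.
So from lowest to highest: Rb < Pb < Sb < I.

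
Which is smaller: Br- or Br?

Forming Br- adds 1 electron to Br. More electron–electron repulsion in the same shell, with unchanged nuclear charge, lets the cloud expand.
An anion is larger than its parent atom: Br- > Br.

Br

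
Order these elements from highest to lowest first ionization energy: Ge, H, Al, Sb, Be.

H > Be > Sb > Ge > Al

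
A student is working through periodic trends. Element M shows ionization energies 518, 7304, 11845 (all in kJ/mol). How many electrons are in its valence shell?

1

Look for the largest jump between consecutive ionization energies: IE2/IE1 ≈ 14.1, far larger than any earlier ratio.
That jump marks the point where a core electron is being removed. So the atom has 1 valence electron.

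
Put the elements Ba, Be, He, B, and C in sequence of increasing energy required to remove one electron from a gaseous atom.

Removing the outermost electron gets harder across a period and easier down a group.
These span different periods and groups, so the two trends combine.
B > Ba: relative to Ba, both the across-period and down-group shifts push B's first ionization energy up.
Be > B: this pair runs against the simple trend — see the exception note.
C > Be: C lies to the right of Be in period 2, so the across-period effect alone puts C higher.
He > C: both effects reinforce here, so He is clearly the higher of the two.
Note the exception: Be has a higher first ionization energy than B, contrary to the simple trend — removing B's lone 2p electron is easier than breaking Be's filled 2s².
Approximate values (kJ/mol): He 2372, Be 900, B 801, C 1086, Ba 503.
So from lowest to highest: Ba < B < Be < C < He.

Ba, B, Be, C, He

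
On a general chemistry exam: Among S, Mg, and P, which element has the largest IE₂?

S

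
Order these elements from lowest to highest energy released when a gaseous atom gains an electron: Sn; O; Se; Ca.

O is in period 2, group 16; Ca is in period 4, group 2; Se is in period 4, group 16; Sn is in period 5, group 14.
Adding an electron releases more energy for atoms nearer the top right (short of the noble gases).
These span different periods and groups, so the two trends combine.
Sn > Ca: period and group pull opposite ways; the across-period shift dominates (107 vs 2 kJ/mol).
O > Sn: both effects reinforce here, so O is clearly the higher of the two.
Se > O: this pair runs against the simple trend — see the exception note.
Note the exception: Se has a higher electron affinity than O, contrary to the simple trend — O's compact 2p subshell gives strong electron–electron repulsion on the added electron.
For reference (kJ/mol): O 141, Ca 2, Se 195, Sn 107.
So from lowest to highest: Ca < Sn < O < Se.

Ca < Sn < O < Se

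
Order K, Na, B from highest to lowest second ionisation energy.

Na > K > B

IE_2 is the cost of taking one more electron from the +1 cation: K⁺ is the bare [Ar] core; Na⁺ is the bare [Ne] core; B⁺ still has 2 valence electrons.
Breaking into a closed-shell core is much more expensive than removing a leftover valence electron — K and Na have the largest IE_2 here.
Tabulated IE_2 (kJ/mol): K 3052, Na 4562, B 2427.
Putting it together, IE_2: B < K < Na.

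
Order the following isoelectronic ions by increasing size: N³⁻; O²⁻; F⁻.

All of these have 10 electrons, so size is governed by nuclear charge alone: the more protons, the stronger the pull on the same electron cloud, and the smaller the ion.
Nuclear charges: F⁻ (Z=9), O²⁻ (Z=8), N³⁻ (Z=7).
Smallest to largest: F⁻ < O²⁻ < N³⁻.

F⁻ < O²⁻ < N³⁻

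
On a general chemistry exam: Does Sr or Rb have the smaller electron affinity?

Sr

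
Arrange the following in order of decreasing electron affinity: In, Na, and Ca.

Na, In, Ca

Adding an electron releases more energy for atoms nearer the top right (short of the noble gases).
These sit on a diagonal, where the across-period and down-group effects partly cancel.
In > Ca: the two effects oppose for this pair; the across-period effect wins (29 vs 2 kJ/mol).
Na > In: period and group pull opposite ways; the down-group shift dominates (53 vs 29 kJ/mol).
Tabulated electron affinity (kJ/mol): Na 53, Ca 2, In 29.
So from highest to lowest: Na > In > Ca.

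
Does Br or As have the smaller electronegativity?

As

As is in period 4, group 15; Br is in period 4, group 17.
Electronegativity increases across a period and decreases down a group, tracking effective nuclear charge and atomic size.
All lie in period 4, so electronegativity increases left to right.
So As has the smaller electronegativity (As < Br).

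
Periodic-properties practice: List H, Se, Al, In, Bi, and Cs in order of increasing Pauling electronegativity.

Electronegativity increases across a period and decreases down a group, tracking effective nuclear charge and atomic size.
These span different periods and groups, so the two trends combine.
Al > Cs: both effects reinforce here, so Al is clearly the higher of the two.
In > Al: this pair runs against the simple trend — see the exception note.
Bi > In: the two effects oppose for this pair; the across-period effect wins (2.02 vs 1.78).
H > Bi: period and group pull opposite ways; the down-group shift dominates (2.20 vs 2.02).
Se > H: the two effects oppose for this pair; the across-period effect wins (2.55 vs 2.20).
Note the exception: In has a higher electronegativity than Al, contrary to the simple trend — poor shielding by filled d (and f) subshells raises the heavier element's effective nuclear charge more than the simple down-group trend predicts.
For reference (Pauling): H 2.20, Al 1.61, Se 2.55, In 1.78, Cs 0.79, Bi 2.02.
So from lowest to highest: Cs < Al < In < Bi < H < Se.

Cs < Al < In < Bi < H < Se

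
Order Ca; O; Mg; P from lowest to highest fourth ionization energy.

P < Ca < O < Mg

Consider each +3 ion: Ca³⁺ is already 1 electron into the core; O³⁺ still has 3 valence electrons; Mg³⁺ is already 1 electron into the core; P³⁺ still has 2 valence electrons.
Usually core removal costs more than valence removal, but here the competition is close: a tightly held n=2 valence electron can cost more to remove than an n=3 core electron, so the actual values have to decide it.
Valence configurations: O³⁺ [He]2s²2p¹, P³⁺ [Ne]3s².
The numbers (kJ/mol): Ca 6491, O 7469, Mg 10543, P 4964.
So the fourth ionization energies run P < Ca < O < Mg.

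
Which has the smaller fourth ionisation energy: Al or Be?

Al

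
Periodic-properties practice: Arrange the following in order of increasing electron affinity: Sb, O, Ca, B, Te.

B is in period 2, group 13; O is in period 2, group 16; Ca is in period 4, group 2; Sb is in period 5, group 15; Te is in period 5, group 16.
EA tends to increase across a period and decrease down a group, though the pattern is less regular than for IE or radius.
Neither a single period nor a single group — weigh both effects.
B > Ca: both effects reinforce here, so B is clearly the higher of the two.
Sb > B: period and group pull opposite ways; the across-period shift dominates (103 vs 27 kJ/mol).
O > Sb: both effects reinforce here, so O is clearly the higher of the two.
Te > O: this pair runs against the simple trend — see the exception note.
Note the exception: Te has a higher electron affinity than O, contrary to the simple trend — O's compact 2p subshell gives strong electron–electron repulsion on the added electron.
Approximate values (kJ/mol): B 27, O 141, Ca 2, Sb 103, Te 190.
So from lowest to highest: Ca < B < Sb < O < Te.

Ca < B < Sb < O < Te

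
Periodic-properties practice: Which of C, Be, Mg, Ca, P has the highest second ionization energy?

C

IE_2 is the cost of taking one more electron from the +1 cation: C⁺ still has 3 valence electrons; Be⁺ still has 1 valence electron; Mg⁺ still has 1 valence electron; Ca⁺ still has 1 valence electron; P⁺ still has 4 valence electrons.
All are still removing valence electrons, so compare the +1 ions as you would atoms: IE_2 generally rises across a period (higher Z_eff) and falls down a group (larger shell), subject to the usual subshell exceptions.
Valence configurations: C⁺ [He]2s²2p¹, Be⁺ [He]2s¹, Mg⁺ [Ne]3s¹, Ca⁺ [Ar]4s¹, P⁺ [Ne]3s²3p².
Tabulated IE_2 (kJ/mol): C 2353, Be 1757, Mg 1451, Ca 1145, P 1907.
Hence IE_2: Ca < Mg < Be < P < C.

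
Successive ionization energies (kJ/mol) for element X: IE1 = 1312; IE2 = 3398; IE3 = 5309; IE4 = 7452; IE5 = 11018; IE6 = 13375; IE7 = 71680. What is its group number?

Look for the largest jump between consecutive ionization energies: IE7/IE6 ≈ 5.4, far larger than any earlier ratio.
That jump marks the point where a core electron is being removed. So the atom has 6 valence electrons.
A main-group element with 6 valence electrons is in group 16.

Group 16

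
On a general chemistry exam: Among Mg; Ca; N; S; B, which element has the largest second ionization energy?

N

Consider each +1 ion: Mg⁺ still has 1 valence electron; Ca⁺ still has 1 valence electron; N⁺ still has 4 valence electrons; S⁺ still has 5 valence electrons; B⁺ still has 2 valence electrons.
All are still removing valence electrons, so compare the +1 ions as you would atoms: IE_2 generally rises across a period (higher Z_eff) and falls down a group (larger shell), subject to the usual subshell exceptions.
Valence configurations: Mg⁺ [Ne]3s¹, Ca⁺ [Ar]4s¹, N⁺ [He]2s²2p², S⁺ [Ne]3s²3p³, B⁺ [He]2s².
Approximate IE_2 values (kJ/mol): Mg 1451, Ca 1145, N 2856, S 2252, B 2427.
Overall IE_2 order: Ca < Mg < S < B < N.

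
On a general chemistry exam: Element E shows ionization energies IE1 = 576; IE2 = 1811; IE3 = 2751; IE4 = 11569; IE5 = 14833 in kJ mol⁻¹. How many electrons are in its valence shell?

3

Look for the largest jump between consecutive ionization energies: IE4/IE3 ≈ 4.2, far larger than any earlier ratio.
That jump marks the point where a core electron is being removed. So the atom has 3 valence electrons.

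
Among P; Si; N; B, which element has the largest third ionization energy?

After 2 electrons have been removed, what remains? P²⁺ still has 3 valence electrons; Si²⁺ still has 2 valence electrons; N²⁺ still has 3 valence electrons; B²⁺ still has 1 valence electron.
All are still removing valence electrons, so compare the +2 ions as you would atoms: IE_3 generally rises across a period (higher Z_eff) and falls down a group (larger shell), subject to the usual subshell exceptions.
Valence configurations: P²⁺ [Ne]3s²3p¹, Si²⁺ [Ne]3s², N²⁺ [He]2s²2p¹, B²⁺ [He]2s¹.
P²⁺ loses a lone 3p electron whereas Si²⁺ must break into a filled 3s² pair, so IE_3(Si) > IE_3(P) even though P has the higher nuclear charge.
The numbers (kJ/mol): P 2914, Si 3232, N 4578, B 3660.
Putting it together, IE_3: P < Si < B < N.

N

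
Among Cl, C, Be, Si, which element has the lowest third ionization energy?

After 2 electrons have been removed, what remains? Cl²⁺ still has 5 valence electrons; C²⁺ still has 2 valence electrons; Be²⁺ is the bare [He] core; Si²⁺ still has 2 valence electrons.
Breaking into a closed-shell core is much more expensive than removing a leftover valence electron — Be has the largest IE_3 here.
Valence configurations: Cl²⁺ [Ne]3s²3p³, C²⁺ [He]2s², Si²⁺ [Ne]3s².
Approximate IE_3 values (kJ/mol): Cl 3822, C 4620, Be 14849, Si 3232.
So the third ionization energies run Si < Cl < C < Be.

Si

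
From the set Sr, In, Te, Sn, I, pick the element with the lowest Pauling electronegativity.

Sr

Atoms toward the upper right of the periodic table pull bonding electrons most strongly.
All lie in period 5, so electronegativity increases left to right.
The lowest Pauling electronegativity among these belongs to Sr.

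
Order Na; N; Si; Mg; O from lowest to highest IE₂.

After 1 electron has been removed, what remains? Na⁺ is the bare [Ne] core; N⁺ still has 4 valence electrons; Si⁺ still has 3 valence electrons; Mg⁺ still has 1 valence electron; O⁺ still has 5 valence electrons.
Pulling an electron out of a noble-gas core costs far more than removing a remaining valence electron, so Na sits at the high end of IE_2.
Valence configurations: N⁺ [He]2s²2p², Si⁺ [Ne]3s²3p¹, Mg⁺ [Ne]3s¹, O⁺ [He]2s²2p³.
Tabulated IE_2 (kJ/mol): Na 4562, N 2856, Si 1577, Mg 1451, O 3388.
So the second ionization energies run Mg < Si < N < O < Na.

Mg, Si, N, O, Na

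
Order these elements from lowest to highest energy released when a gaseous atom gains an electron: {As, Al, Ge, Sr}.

Al is in period 3, group 13; Ge is in period 4, group 14; As is in period 4, group 15; Sr is in period 5, group 2.
Atoms with high Z_eff and room in the valence shell (especially the halogens) have the most exothermic electron affinities.
Here both period and group differ, so the two effects have to be weighed against each other.
Al > Sr: both effects reinforce here, so Al is clearly the higher of the two.
As > Al: the two effects oppose for this pair; the across-period effect wins (78 vs 42 kJ/mol).
Ge > As: this pair runs against the simple trend — see the exception note.
Note the exception: Ge has a higher electron affinity than As, contrary to the simple trend — adding an electron to As's half-filled 4p³ is unfavourable, so Ge (4p²) has the more exothermic EA.
For reference (kJ/mol): Al 42, Ge 119, As 78, Sr 5.
So from lowest to highest: Sr < Al < As < Ge.

Sr < Al < As < Ge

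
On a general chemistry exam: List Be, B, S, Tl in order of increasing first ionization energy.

Tl, B, Be, S

Removing the outermost electron gets harder across a period and easier down a group.
These span different periods and groups, so the two trends combine.
B > Tl: they share group 13; the group trend gives B the larger value.
Be > B: this pair runs against the simple trend — see the exception note.
S > Be: the two effects oppose for this pair; the across-period effect wins (1000 vs 900 kJ/mol).
Note the exception: Be has a higher first ionization energy than B, contrary to the simple trend — removing B's lone 2p electron is easier than breaking Be's filled 2s².
For reference (kJ/mol): Be 900, B 801, S 1000, Tl 589.
So from lowest to highest: Tl < B < Be < S.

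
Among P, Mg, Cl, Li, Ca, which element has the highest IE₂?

Li

IE_2 is the cost of taking one more electron from the +1 cation: P⁺ still has 4 valence electrons; Mg⁺ still has 1 valence electron; Cl⁺ still has 6 valence electrons; Li⁺ is the bare [He] core; Ca⁺ still has 1 valence electron.
Pulling an electron out of a noble-gas core costs far more than removing a remaining valence electron, so Li sits at the high end of IE_2.
Valence configurations: P⁺ [Ne]3s²3p², Mg⁺ [Ne]3s¹, Cl⁺ [Ne]3s²3p⁴, Ca⁺ [Ar]4s¹.
The numbers (kJ/mol): P 1907, Mg 1451, Cl 2298, Li 7298, Ca 1145.
So the second ionization energies run Ca < Mg < P < Cl < Li.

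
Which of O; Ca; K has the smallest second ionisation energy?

The second ionization energy removes an electron from the +1 ion. For each element: O⁺ still has 5 valence electrons; Ca⁺ still has 1 valence electron; K⁺ is the bare [Ar] core.
Usually core removal costs more than valence removal, but here the competition is close: a tightly held n=2 valence electron can cost more to remove than an n=3 core electron, so the actual values have to decide it.
Valence configurations: O⁺ [He]2s²2p³, Ca⁺ [Ar]4s¹.
The numbers (kJ/mol): O 3388, Ca 1145, K 3052.
Putting it together, IE_2: Ca < K < O.

Ca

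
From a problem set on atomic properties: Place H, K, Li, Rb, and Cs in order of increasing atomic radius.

H, Li, K, Rb, Cs

Moving right in a period, electrons are added to the same shell under a stronger nuclear pull, so atoms get smaller; moving down, a new shell is opened and atoms get larger.
All are in group 1, so atomic radius increases down the group.
So from smallest to largest: H < Li < K < Rb < Cs.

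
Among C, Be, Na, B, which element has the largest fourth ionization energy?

The fourth ionization energy removes an electron from the +3 ion. For each element: C³⁺ still has 1 valence electron; Be³⁺ is already 1 electron into the core; Na³⁺ is already 2 electrons into the core; B³⁺ is the bare [He] core.
Breaking into a closed-shell core is much more expensive than removing a leftover valence electron — Na, Be and B have the largest IE_4 here.
The numbers (kJ/mol): C 6223, Be 21007, Na 9543, B 25026.
Overall IE_4 order: C < Na < Be < B.

B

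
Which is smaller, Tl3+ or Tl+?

Both ions have Z = 81 protons, but Tl3+ has lost more electrons, so its remaining electrons feel a larger effective nuclear charge per electron and are pulled in more tightly.
Higher positive charge → smaller ion, so Tl+ > Tl3+.

Tl3+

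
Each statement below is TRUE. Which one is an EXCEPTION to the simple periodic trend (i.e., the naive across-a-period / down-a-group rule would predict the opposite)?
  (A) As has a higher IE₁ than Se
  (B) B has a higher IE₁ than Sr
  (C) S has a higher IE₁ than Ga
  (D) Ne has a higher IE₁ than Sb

(A)

The general trend: IE₁ increases across a period and decreases down a group.
(A) As (period 4, group 15) vs Se (period 4, group 16): the stated order contradicts the simple trend.
(B) B (period 2, group 13) vs Sr (period 5, group 2): the stated order agrees with the simple trend.
(C) S (period 3, group 16) vs Ga (period 4, group 13): the stated order agrees with the simple trend.
(D) Ne (period 2, group 18) vs Sb (period 5, group 15): the stated order agrees with the simple trend.
The exception is (A): Se (4p⁴) ionizes more easily than half-filled As (4p³).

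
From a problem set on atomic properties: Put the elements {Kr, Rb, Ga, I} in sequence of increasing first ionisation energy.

Rb, Ga, I, Kr

IE₁ increases left→right with effective nuclear charge and decreases top→bottom as the valence shell moves farther out.
Here both period and group differ, so the two effects have to be weighed against each other.
Ga > Rb: relative to Rb, both the across-period and down-group shifts push Ga's first ionization energy up.
I > Ga: period and group pull opposite ways; the across-period shift dominates (1008 vs 579 kJ/mol).
Kr > I: relative to I, both the across-period and down-group shifts push Kr's first ionization energy up.
Approximate values (kJ/mol): Ga 579, Kr 1351, Rb 403, I 1008.
So from lowest to highest: Rb < Ga < I < Kr.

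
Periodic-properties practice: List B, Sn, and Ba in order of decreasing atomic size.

B is in period 2, group 13; Sn is in period 5, group 14; Ba is in period 6, group 2.
Moving right in a period, electrons are added to the same shell under a stronger nuclear pull, so atoms get smaller; moving down, a new shell is opened and atoms get larger.
Here both period and group differ, so the two effects have to be weighed against each other.
Sn > B: period and group pull opposite ways; the down-group shift dominates (140 vs 85 pm).
Ba > Sn: relative to Sn, both the across-period and down-group shifts push Ba's atomic radius up.
Approximate values (pm): B 85, Sn 140, Ba 196.
So from largest to smallest: Ba > Sn > B.

Ba > Sn > B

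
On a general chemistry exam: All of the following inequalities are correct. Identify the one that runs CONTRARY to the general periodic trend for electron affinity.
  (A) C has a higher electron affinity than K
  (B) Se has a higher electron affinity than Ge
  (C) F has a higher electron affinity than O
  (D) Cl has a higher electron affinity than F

(D)

The general trend: electron affinity increases across a period and decreases down a group.
(A) C (period 2, group 14) vs K (period 4, group 1): the stated order agrees with the simple trend.
(B) Se (period 4, group 16) vs Ge (period 4, group 14): the stated order agrees with the simple trend.
(C) F (period 2, group 17) vs O (period 2, group 16): the stated order agrees with the simple trend.
(D) Cl (period 3, group 17) vs F (period 2, group 17): the stated order contradicts the simple trend.
The exception is (D): F's small 2p subshell makes the incoming electron feel strong e⁻–e⁻ repulsion, so Cl actually releases more energy on gaining an electron.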